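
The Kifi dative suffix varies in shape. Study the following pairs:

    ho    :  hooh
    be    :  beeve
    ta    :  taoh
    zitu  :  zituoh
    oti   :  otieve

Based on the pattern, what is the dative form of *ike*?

The alternation tracks the last vowel of the stem — -eve when the last vowel of the stem is a front vowel (*be*, *oti*); -oh when the last vowel of the stem is a back vowel (*ho*, *ta*, *zitu*).
Since the last vowel of *ike* is /e/ (a front vowel), it takes -eve, giving *ikeeve*.

ikeeve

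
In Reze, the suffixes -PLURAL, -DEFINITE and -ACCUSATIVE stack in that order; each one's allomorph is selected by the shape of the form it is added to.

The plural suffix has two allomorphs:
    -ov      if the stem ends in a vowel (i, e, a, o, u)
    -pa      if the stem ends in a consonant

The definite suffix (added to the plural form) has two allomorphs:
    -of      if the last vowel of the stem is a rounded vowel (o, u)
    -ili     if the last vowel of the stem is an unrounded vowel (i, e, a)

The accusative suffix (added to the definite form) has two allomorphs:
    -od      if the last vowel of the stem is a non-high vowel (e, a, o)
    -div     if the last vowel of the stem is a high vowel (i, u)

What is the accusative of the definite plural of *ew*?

Since the final sound of *ew* is /w/ (a consonant), it takes -pa, giving *ewpa*.
The plural form *ewpa*: last vowel = /a/, an unrounded vowel → -ili → *ewpaili*.
The definite form *ewpaili* — last vowel /i/ (a high vowel) → -div → *ewpailidiv*.

ewpailidiv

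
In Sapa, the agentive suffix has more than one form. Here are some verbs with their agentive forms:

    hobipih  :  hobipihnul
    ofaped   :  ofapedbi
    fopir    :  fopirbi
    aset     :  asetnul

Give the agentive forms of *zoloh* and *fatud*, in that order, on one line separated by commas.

The pattern is voicing of the final consonant: -nul when the stem ends in a voiceless consonant (*hobipih*, *aset*); -bi when the stem ends in a voiced consonant (*ofaped*, *fopir*).
*zoloh*: final consonant = /h/, voiceless → -nul → *zolohnul*.
The final consonant of *fatud* is /d/, which is voiced, so the suffix is -bi, giving *fatudbi*.

zolohnul, fatudbi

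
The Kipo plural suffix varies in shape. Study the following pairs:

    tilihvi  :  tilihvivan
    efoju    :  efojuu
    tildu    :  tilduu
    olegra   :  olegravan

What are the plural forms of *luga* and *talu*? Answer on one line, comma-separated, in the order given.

The suffix is conditioned by the last vowel: -u when the last vowel of the stem is a rounded vowel (*efoju*, *tildu*); -van when the last vowel of the stem is an unrounded vowel (*tilihvi*, *olegra*).
Since the last vowel of *luga* is /a/ (an unrounded vowel), it takes -van, giving *lugavan*.
*talu* — last vowel /u/ (a rounded vowel) → -u → *taluu*.

lugavan, taluu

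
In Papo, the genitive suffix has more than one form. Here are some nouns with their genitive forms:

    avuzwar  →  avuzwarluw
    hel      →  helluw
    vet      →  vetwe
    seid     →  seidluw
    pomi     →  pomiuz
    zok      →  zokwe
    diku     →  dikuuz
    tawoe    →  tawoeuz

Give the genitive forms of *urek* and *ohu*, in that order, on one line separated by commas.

urekwe, ohuuz

Looking at the final sound of each stem: -we when the stem ends in a voiceless consonant (*vet*, *zok*); -luw when the stem ends in a voiced consonant (*avuzwar*, *hel*, *seid*); -uz when the stem ends in a vowel (*pomi*, *diku*, *tawoe*).
*urek* — final sound /k/ (a voiceless consonant) → -we → *urekwe*.
*ohu* — final sound /u/ (a vowel) → -uz → *ohuuz*.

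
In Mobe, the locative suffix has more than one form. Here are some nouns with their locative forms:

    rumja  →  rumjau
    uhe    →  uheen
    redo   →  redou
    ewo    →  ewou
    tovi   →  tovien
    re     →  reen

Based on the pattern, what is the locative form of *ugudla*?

The alternation tracks the last vowel of the stem — -en when the last vowel of the stem is a front vowel (*uhe*, *tovi*, *re*); -u when the last vowel of the stem is a back vowel (*rumja*, *redo*, *ewo*).
The last vowel of *ugudla* is /a/, which is a back vowel, so the suffix is -u, giving *ugudlau*.

ugudlau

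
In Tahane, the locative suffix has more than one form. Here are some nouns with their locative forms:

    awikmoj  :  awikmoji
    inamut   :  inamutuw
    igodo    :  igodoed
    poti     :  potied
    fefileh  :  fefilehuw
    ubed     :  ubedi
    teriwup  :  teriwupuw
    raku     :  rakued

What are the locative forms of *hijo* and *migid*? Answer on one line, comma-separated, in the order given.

hijoed, migidi

The alternation tracks the final sound of the stem — -uw when the stem ends in a voiceless consonant (*inamut*, *fefileh*, *teriwup*); -i when the stem ends in a voiced consonant (*awikmoj*, *ubed*); -ed when the stem ends in a vowel (*igodo*, *poti*, *raku*).
*hijo*: final sound = /o/, a vowel → -ed → *hijoed*.
The final sound of *migid* is /d/, which is a voiced consonant, so the suffix is -i, giving *migidi*.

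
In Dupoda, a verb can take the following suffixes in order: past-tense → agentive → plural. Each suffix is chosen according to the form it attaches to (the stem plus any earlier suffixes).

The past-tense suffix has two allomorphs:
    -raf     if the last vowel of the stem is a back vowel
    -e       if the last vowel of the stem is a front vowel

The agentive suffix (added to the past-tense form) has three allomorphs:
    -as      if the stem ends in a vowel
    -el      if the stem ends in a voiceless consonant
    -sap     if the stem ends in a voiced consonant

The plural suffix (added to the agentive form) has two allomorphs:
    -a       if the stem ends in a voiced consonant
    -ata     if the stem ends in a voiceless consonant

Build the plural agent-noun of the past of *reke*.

rekeeasata

The last vowel of *reke* is /e/, which is a front vowel, so the past-tense suffix is -e, giving *rekee*.
The final sound of the past-tense form *rekee* is /e/, which is a vowel, so the agentive suffix is -as, giving *rekeeas*.
The agentive form *rekeeas*: final consonant = /s/, voiceless → -ata → *rekeeasata*.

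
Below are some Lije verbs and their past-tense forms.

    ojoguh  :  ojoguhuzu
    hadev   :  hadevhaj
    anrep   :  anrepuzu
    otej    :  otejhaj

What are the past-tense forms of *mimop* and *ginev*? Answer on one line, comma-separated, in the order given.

The suffix is conditioned by the final consonant: -uzu when the stem ends in a voiceless consonant (*ojoguh*, *anrep*); -haj when the stem ends in a voiced consonant (*hadev*, *otej*).
Since the final consonant of *mimop* is /p/ (voiceless), it takes -uzu, giving *mimopuzu*.
*ginev* — final consonant /v/ (voiced) → -haj → *ginevhaj*.

mimopuzu, ginevhaj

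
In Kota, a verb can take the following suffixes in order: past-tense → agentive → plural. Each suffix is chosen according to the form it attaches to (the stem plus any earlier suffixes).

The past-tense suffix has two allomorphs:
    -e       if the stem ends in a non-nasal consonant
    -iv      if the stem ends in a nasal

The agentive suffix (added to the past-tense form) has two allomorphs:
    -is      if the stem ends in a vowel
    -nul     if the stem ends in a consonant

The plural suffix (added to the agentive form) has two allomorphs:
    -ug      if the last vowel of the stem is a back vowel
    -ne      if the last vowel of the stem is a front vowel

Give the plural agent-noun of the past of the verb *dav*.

*dav*: final consonant = /v/, non-nasal → -e → *dave*.
The final sound of the past-tense form *dave* is /e/, which is a vowel, so the agentive suffix is -is, giving *daveis*.
The last vowel of the agentive form *daveis* is /i/, which is a front vowel, so the plural suffix is -ne, giving *daveisne*.

daveisne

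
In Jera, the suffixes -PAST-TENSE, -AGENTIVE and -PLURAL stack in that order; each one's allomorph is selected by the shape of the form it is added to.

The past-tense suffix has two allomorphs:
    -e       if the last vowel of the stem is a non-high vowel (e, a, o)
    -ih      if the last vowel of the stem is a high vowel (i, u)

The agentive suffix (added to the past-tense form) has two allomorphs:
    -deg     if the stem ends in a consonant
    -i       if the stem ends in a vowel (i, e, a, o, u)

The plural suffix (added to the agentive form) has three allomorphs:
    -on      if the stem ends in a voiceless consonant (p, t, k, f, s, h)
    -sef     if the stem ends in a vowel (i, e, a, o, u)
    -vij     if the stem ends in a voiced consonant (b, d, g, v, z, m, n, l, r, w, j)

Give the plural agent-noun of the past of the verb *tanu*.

tanuihdegvij

*tanu*: last vowel = /u/, a high vowel → -ih → *tanuih*.
The past-tense form *tanuih*: final sound = /h/, a consonant → -deg → *tanuihdeg*.
The agentive form *tanuihdeg* — final sound /g/ (a voiced consonant) → -vij → *tanuihdegvij*.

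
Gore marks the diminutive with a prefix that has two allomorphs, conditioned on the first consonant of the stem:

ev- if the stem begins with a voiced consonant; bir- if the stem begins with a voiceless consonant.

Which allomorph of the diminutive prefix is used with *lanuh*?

ev-

The first consonant of *lanuh* is /l/, which is voiced, so the prefix is ev-.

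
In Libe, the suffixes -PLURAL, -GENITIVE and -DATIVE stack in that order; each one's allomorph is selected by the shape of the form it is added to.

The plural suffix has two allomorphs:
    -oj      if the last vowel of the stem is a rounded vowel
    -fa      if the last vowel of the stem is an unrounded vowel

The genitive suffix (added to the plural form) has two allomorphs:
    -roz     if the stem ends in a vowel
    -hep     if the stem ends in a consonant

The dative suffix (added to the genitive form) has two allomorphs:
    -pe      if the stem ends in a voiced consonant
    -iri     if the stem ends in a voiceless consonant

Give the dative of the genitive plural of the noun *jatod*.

The last vowel of *jatod* is /o/, which is a rounded vowel, so the plural suffix is -oj, giving *jatodoj*.
The plural form *jatodoj* — final sound /j/ (a consonant) → -hep → *jatodojhep*.
The genitive form *jatodojhep* — final consonant /p/ (voiceless) → -iri → *jatodojhepiri*.

jatodojhepiri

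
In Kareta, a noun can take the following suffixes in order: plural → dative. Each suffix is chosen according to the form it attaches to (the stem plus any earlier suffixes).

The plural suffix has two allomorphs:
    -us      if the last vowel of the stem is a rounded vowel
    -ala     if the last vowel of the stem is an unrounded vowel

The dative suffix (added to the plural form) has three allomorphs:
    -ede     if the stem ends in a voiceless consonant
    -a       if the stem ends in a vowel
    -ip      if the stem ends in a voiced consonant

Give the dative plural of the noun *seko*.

sekousede

The last vowel of *seko* is /o/, which is a rounded vowel, so the plural suffix is -us, giving *sekous*.
The plural form *sekous* — final sound /s/ (a voiceless consonant) → -ede → *sekousede*.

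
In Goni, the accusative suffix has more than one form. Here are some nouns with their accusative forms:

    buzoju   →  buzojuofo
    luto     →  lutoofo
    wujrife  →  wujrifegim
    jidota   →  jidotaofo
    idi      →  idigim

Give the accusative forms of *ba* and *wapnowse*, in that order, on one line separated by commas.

The suffix is conditioned by the last vowel: -gim when the last vowel of the stem is a front vowel (*wujrife*, *idi*); -ofo when the last vowel of the stem is a back vowel (*buzoju*, *luto*, *jidota*).
*ba*: last vowel = /a/, a back vowel → -ofo → *baofo*.
Since the last vowel of *wapnowse* is /e/ (a front vowel), it takes -gim, giving *wapnowsegim*.

baofo, wapnowsegim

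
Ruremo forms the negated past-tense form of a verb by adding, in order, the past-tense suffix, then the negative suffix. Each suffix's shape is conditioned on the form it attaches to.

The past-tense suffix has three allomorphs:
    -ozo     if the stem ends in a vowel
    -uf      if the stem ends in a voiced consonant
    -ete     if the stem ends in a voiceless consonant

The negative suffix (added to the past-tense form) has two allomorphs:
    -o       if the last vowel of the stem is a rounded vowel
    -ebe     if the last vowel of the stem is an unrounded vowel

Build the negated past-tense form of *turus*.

turuseteebe

The final sound of *turus* is /s/, which is a voiceless consonant, so the past-tense suffix is -ete, giving *turusete*.
The past-tense form *turusete* — last vowel /e/ (an unrounded vowel) → -ebe → *turuseteebe*.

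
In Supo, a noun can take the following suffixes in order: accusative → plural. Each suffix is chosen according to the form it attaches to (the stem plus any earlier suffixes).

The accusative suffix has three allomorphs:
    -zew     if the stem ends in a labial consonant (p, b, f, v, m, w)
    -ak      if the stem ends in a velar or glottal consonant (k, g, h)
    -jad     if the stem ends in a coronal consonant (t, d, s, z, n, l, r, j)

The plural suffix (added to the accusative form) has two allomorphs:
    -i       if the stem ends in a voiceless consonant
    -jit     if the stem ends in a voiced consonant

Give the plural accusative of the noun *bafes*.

bafesjadjit

The final consonant of *bafes* is /s/, which is coronal, so the accusative suffix is -jad, giving *bafesjad*.
The final consonant of the accusative form *bafesjad* is /d/, which is voiced, so the plural suffix is -jit, giving *bafesjadjit*.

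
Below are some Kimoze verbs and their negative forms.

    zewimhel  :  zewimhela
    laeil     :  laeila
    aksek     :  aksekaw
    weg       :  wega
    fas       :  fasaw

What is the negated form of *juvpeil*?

juvpeila

Looking at the final consonant of each stem: -aw when the stem ends in a voiceless consonant (*aksek*, *fas*); -a when the stem ends in a voiced consonant (*zewimhel*, *laeil*, *weg*).
The final consonant of *juvpeil* is /l/, which is voiced, so the suffix is -a, giving *juvpeila*.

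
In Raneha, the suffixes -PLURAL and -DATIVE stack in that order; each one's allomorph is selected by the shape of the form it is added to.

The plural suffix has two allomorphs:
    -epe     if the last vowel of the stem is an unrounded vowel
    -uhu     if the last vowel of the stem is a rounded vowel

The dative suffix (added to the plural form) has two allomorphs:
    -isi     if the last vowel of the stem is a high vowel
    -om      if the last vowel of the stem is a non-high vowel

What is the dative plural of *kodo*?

kodouhuisi

*kodo* — last vowel /o/ (a rounded vowel) → -uhu → *kodouhu*.
The plural form *kodouhu*: last vowel = /u/, a high vowel → -isi → *kodouhuisi*.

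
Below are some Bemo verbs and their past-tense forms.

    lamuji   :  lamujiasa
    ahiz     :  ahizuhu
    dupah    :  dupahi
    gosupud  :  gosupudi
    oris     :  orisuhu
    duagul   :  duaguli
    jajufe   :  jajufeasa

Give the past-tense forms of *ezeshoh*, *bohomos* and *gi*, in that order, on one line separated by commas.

Looking at the final sound of each stem: -uhu when the stem ends in a sibilant (*ahiz*, *oris*); -i when the stem ends in a non-sibilant consonant (*dupah*, *gosupud*, *duagul*); -asa when the stem ends in a vowel (*lamuji*, *jajufe*).
*ezeshoh*: final sound = /h/, a non-sibilant consonant → -i → *ezeshohi*.
*bohomos* — final sound /s/ (a sibilant) → -uhu → *bohomosuhu*.
The final sound of *gi* is /i/, which is a vowel, so the suffix is -asa, giving *giasa*.

ezeshohi, bohomosuhu, giasa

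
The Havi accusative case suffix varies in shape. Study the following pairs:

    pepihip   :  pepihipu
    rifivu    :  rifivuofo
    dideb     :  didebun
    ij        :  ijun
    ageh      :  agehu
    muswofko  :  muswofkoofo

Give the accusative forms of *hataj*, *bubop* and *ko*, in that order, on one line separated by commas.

hatajun, bubopu, koofo

The alternation tracks the final sound of the stem — -u when the stem ends in a voiceless consonant (*pepihip*, *ageh*); -un when the stem ends in a voiced consonant (*dideb*, *ij*); -ofo when the stem ends in a vowel (*rifivu*, *muswofko*).
*hataj* — final sound /j/ (a voiced consonant) → -un → *hatajun*.
Since the final sound of *bubop* is /p/ (a voiceless consonant), it takes -u, giving *bubopu*.
*ko* — final sound /o/ (a vowel) → -ofo → *koofo*.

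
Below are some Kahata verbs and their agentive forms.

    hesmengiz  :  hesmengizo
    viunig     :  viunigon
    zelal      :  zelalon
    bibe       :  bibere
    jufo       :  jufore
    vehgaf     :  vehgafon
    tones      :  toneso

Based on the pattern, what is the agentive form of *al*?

The pattern is sibilance of the final sound: -o when the stem ends in a sibilant (*hesmengiz*, *tones*); -on when the stem ends in a non-sibilant consonant (*viunig*, *zelal*, *vehgaf*); -re when the stem ends in a vowel (*bibe*, *jufo*).
*al* — final sound /l/ (a non-sibilant consonant) → -on → *alon*.

alon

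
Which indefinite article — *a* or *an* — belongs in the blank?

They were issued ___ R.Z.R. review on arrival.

The indefinite article is chosen by the initial *sound* of the following word, not its spelling.
The initialism *R.Z.R.* is read letter by letter; the first letter, R, is pronounced /ɑr/, which begins with a vowel sound.
So the article is *an*: They were issued an R.Z.R. review on arrival.

an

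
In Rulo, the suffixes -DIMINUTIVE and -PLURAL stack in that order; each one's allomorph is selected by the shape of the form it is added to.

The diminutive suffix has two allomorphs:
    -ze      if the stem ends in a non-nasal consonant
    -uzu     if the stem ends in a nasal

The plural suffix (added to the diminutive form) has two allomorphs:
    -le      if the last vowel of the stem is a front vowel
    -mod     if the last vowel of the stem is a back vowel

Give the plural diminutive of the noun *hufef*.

Since the final consonant of *hufef* is /f/ (non-nasal), it takes -ze, giving *hufefze*.
The diminutive form *hufefze* — last vowel /e/ (a front vowel) → -le → *hufefzele*.

hufefzele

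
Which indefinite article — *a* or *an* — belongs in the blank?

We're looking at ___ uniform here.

The indefinite article is chosen by the initial *sound* of the following word, not its spelling.
*uniform* begins with the sound /juː/ (u pronounced /juː/) — a consonant sound.
So the article is *a*: We're looking at a uniform here.

a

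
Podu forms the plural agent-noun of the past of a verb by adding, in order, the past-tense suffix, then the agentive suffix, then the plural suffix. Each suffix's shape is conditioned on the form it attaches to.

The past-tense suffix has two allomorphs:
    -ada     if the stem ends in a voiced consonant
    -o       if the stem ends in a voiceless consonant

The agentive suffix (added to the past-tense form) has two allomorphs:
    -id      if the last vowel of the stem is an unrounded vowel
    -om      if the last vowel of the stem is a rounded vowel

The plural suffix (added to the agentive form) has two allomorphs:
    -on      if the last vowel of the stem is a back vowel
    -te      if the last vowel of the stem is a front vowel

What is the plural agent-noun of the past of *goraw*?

*goraw*: final consonant = /w/, voiced → -ada → *gorawada*.
Since the last vowel of the past-tense form *gorawada* is /a/ (an unrounded vowel), it takes -id, giving *gorawadaid*.
The last vowel of the agentive form *gorawadaid* is /i/, which is a front vowel, so the plural suffix is -te, giving *gorawadaidte*.

gorawadaidte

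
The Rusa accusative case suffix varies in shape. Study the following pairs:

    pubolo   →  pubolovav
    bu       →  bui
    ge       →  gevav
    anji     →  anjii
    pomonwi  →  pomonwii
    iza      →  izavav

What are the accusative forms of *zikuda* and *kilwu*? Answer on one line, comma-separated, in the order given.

zikudavav, kilwui

The alternation tracks the last vowel of the stem — -i when the last vowel of the stem is a high vowel (*bu*, *anji*, *pomonwi*); -vav when the last vowel of the stem is a non-high vowel (*pubolo*, *ge*, *iza*).
*zikuda*: last vowel = /a/, a non-high vowel → -vav → *zikudavav*.
*kilwu* — last vowel /u/ (a high vowel) → -i → *kilwui*.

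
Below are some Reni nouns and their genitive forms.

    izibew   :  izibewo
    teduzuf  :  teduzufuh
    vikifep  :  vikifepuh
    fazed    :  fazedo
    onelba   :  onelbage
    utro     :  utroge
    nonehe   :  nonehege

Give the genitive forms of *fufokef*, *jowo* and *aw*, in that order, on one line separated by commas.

The alternation tracks the final sound of the stem — -uh when the stem ends in a voiceless consonant (*teduzuf*, *vikifep*); -o when the stem ends in a voiced consonant (*izibew*, *fazed*); -ge when the stem ends in a vowel (*onelba*, *utro*, *nonehe*).
The final sound of *fufokef* is /f/, which is a voiceless consonant, so the suffix is -uh, giving *fufokefuh*.
*jowo*: final sound = /o/, a vowel → -ge → *jowoge*.
The final sound of *aw* is /w/, which is a voiced consonant, so the suffix is -o, giving *awo*.

fufokefuh, jowoge, awo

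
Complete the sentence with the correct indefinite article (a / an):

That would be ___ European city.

The indefinite article is chosen by the initial *sound* of the following word, not its spelling.
*European* begins with the sound /jʊ/ (eu pronounced /jʊ/) — a consonant sound.
So the article is *a*: That would be a European city.

a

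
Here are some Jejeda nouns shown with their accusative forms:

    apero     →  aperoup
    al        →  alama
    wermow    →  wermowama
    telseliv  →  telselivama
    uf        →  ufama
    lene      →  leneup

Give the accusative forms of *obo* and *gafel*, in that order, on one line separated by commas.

The alternation tracks the final sound of the stem — -ama when the stem ends in a consonant (*al*, *wermow*, *telseliv*, *uf*); -up when the stem ends in a vowel (*apero*, *lene*).
*obo*: final sound = /o/, a vowel → -up → *oboup*.
The final sound of *gafel* is /l/, which is a consonant, so the suffix is -ama, giving *gafelama*.

oboup, gafelama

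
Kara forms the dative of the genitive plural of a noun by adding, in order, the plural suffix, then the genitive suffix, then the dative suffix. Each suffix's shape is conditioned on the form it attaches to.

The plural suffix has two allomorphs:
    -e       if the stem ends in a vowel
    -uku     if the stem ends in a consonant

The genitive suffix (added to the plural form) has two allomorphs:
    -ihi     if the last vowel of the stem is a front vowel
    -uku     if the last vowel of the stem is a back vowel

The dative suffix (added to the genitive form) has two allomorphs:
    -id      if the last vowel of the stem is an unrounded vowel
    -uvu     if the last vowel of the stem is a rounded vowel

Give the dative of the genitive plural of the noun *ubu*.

The final sound of *ubu* is /u/, which is a vowel, so the plural suffix is -e, giving *ubue*.
The plural form *ubue*: last vowel = /e/, a front vowel → -ihi → *ubueihi*.
The genitive form *ubueihi* — last vowel /i/ (an unrounded vowel) → -id → *ubueihiid*.

ubueihiid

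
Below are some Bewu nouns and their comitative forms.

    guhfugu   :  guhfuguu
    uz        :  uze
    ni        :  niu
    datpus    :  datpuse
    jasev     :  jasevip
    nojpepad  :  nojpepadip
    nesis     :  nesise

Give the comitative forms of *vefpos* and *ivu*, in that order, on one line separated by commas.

The pattern is sibilance of the final sound: -e when the stem ends in a sibilant (*uz*, *datpus*, *nesis*); -ip when the stem ends in a non-sibilant consonant (*jasev*, *nojpepad*); -u when the stem ends in a vowel (*guhfugu*, *ni*).
*vefpos*: final sound = /s/, a sibilant → -e → *vefpose*.
*ivu* — final sound /u/ (a vowel) → -u → *ivuu*.

vefpose, ivuu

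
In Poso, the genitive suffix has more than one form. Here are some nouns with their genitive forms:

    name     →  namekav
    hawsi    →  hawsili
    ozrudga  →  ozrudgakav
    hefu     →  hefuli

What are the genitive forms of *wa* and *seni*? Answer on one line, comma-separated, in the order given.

Looking at the last vowel of each stem: -li when the last vowel of the stem is a high vowel (*hawsi*, *hefu*); -kav when the last vowel of the stem is a non-high vowel (*name*, *ozrudga*).
*wa* — last vowel /a/ (a non-high vowel) → -kav → *wakav*.
Since the last vowel of *seni* is /i/ (a high vowel), it takes -li, giving *senili*.

wakav, senili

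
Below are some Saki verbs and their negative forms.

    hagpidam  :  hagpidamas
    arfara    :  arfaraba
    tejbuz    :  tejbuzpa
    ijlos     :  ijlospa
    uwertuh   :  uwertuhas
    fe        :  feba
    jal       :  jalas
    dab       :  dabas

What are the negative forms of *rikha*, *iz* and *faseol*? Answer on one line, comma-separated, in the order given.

rikhaba, izpa, faseolas

The alternation tracks the final sound of the stem — -pa when the stem ends in a sibilant (*tejbuz*, *ijlos*); -as when the stem ends in a non-sibilant consonant (*hagpidam*, *uwertuh*, *jal*, *dab*); -ba when the stem ends in a vowel (*arfara*, *fe*).
The final sound of *rikha* is /a/, which is a vowel, so the suffix is -ba, giving *rikhaba*.
*iz* — final sound /z/ (a sibilant) → -pa → *izpa*.
*faseol* — final sound /l/ (a non-sibilant consonant) → -as → *faseolas*.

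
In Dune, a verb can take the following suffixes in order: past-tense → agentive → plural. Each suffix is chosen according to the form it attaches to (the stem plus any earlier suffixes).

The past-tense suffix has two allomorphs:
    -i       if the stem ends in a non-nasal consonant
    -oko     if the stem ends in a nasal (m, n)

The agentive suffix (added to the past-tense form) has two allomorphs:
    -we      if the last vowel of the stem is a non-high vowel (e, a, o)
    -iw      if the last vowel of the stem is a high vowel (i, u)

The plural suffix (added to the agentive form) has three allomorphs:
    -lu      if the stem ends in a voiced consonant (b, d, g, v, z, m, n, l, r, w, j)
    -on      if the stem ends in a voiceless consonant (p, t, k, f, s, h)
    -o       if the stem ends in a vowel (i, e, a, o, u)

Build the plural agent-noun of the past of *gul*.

guliiwlu

*gul*: final consonant = /l/, non-nasal → -i → *guli*.
Since the last vowel of the past-tense form *guli* is /i/ (a high vowel), it takes -iw, giving *guliiw*.
The final sound of the agentive form *guliiw* is /w/, which is a voiced consonant, so the plural suffix is -lu, giving *guliiwlu*.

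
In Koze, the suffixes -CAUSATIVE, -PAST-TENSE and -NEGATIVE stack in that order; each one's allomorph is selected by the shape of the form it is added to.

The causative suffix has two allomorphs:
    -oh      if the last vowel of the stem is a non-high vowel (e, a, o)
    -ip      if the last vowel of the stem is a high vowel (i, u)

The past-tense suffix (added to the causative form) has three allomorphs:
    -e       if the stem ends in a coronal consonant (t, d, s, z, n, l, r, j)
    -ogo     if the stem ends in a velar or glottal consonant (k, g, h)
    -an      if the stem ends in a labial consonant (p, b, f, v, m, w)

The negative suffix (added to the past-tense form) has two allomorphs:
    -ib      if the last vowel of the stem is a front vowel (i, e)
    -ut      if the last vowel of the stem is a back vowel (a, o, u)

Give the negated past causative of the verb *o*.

oohogout

Since the last vowel of *o* is /o/ (a non-high vowel), it takes -oh, giving *ooh*.
Since the final consonant of the causative form *ooh* is /h/ (velar/glottal), it takes -ogo, giving *oohogo*.
The last vowel of the past-tense form *oohogo* is /o/, which is a back vowel, so the negative suffix is -ut, giving *oohogout*.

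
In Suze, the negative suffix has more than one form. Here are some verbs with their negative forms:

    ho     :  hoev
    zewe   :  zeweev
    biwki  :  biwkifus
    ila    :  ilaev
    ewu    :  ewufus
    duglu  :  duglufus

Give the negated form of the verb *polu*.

polufus

Looking at the last vowel of each stem: -fus when the last vowel of the stem is a high vowel (*biwki*, *ewu*, *duglu*); -ev when the last vowel of the stem is a non-high vowel (*ho*, *zewe*, *ila*).
Since the last vowel of *polu* is /u/ (a high vowel), it takes -fus, giving *polufus*.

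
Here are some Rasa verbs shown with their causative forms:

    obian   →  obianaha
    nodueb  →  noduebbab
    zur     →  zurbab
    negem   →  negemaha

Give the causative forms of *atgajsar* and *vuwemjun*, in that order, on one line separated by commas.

atgajsarbab, vuwemjunaha

Looking at the final consonant of each stem: -aha when the stem ends in a nasal (*obian*, *negem*); -bab when the stem ends in a non-nasal consonant (*nodueb*, *zur*).
*atgajsar*: final consonant = /r/, non-nasal → -bab → *atgajsarbab*.
*vuwemjun*: final consonant = /n/, a nasal → -aha → *vuwemjunaha*.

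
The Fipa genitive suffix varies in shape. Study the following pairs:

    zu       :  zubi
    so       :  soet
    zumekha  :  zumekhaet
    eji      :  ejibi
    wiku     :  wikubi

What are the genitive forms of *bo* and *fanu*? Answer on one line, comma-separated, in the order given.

boet, fanubi

The pattern is height harmony: -bi when the last vowel of the stem is a high vowel (*zu*, *eji*, *wiku*); -et when the last vowel of the stem is a non-high vowel (*so*, *zumekha*).
*bo* — last vowel /o/ (a non-high vowel) → -et → *boet*.
Since the last vowel of *fanu* is /u/ (a high vowel), it takes -bi, giving *fanubi*.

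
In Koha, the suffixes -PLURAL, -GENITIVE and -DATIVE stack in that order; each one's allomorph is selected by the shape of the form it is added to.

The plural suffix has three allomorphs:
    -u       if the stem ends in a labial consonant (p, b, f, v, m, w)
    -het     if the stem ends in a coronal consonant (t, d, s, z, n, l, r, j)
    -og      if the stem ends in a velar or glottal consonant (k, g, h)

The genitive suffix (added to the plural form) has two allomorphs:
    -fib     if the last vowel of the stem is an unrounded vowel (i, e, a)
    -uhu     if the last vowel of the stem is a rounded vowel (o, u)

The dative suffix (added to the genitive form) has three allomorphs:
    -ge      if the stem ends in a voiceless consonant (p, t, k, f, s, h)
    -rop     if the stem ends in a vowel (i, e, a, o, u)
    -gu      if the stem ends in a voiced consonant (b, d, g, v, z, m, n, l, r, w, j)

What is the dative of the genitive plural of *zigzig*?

zigzigoguhurop

*zigzig* — final consonant /g/ (velar/glottal) → -og → *zigzigog*.
The plural form *zigzigog* — last vowel /o/ (a rounded vowel) → -uhu → *zigzigoguhu*.
The genitive form *zigzigoguhu*: final sound = /u/, a vowel → -rop → *zigzigoguhurop*.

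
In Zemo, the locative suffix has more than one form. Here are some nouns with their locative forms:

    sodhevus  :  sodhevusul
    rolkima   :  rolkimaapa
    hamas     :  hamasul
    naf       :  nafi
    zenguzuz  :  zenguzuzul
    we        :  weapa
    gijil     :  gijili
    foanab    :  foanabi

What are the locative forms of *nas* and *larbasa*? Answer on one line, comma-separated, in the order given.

nasul, larbasaapa

Looking at the final sound of each stem: -ul when the stem ends in a sibilant (*sodhevus*, *hamas*, *zenguzuz*); -i when the stem ends in a non-sibilant consonant (*naf*, *gijil*, *foanab*); -apa when the stem ends in a vowel (*rolkima*, *we*).
The final sound of *nas* is /s/, which is a sibilant, so the suffix is -ul, giving *nasul*.
The final sound of *larbasa* is /a/, which is a vowel, so the suffix is -apa, giving *larbasaapa*.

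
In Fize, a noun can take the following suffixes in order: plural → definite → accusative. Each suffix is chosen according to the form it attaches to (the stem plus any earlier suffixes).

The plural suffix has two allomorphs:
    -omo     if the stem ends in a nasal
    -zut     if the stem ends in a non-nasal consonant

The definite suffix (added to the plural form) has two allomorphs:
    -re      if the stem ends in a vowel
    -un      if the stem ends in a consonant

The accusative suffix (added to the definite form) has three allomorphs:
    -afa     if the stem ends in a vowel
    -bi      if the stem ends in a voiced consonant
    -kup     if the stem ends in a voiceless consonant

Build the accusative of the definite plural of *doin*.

doinomoreafa

*doin* — final consonant /n/ (a nasal) → -omo → *doinomo*.
The final sound of the plural form *doinomo* is /o/, which is a vowel, so the definite suffix is -re, giving *doinomore*.
The definite form *doinomore* — final sound /e/ (a vowel) → -afa → *doinomoreafa*.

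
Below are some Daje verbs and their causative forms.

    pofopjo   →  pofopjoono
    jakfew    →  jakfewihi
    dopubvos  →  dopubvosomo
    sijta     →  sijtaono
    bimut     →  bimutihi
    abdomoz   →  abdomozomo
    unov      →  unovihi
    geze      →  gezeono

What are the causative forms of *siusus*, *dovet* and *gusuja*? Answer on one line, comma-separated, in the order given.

siususomo, dovetihi, gusujaono

The alternation tracks the final sound of the stem — -omo when the stem ends in a sibilant (*dopubvos*, *abdomoz*); -ihi when the stem ends in a non-sibilant consonant (*jakfew*, *bimut*, *unov*); -ono when the stem ends in a vowel (*pofopjo*, *sijta*, *geze*).
*siusus*: final sound = /s/, a sibilant → -omo → *siususomo*.
Since the final sound of *dovet* is /t/ (a non-sibilant consonant), it takes -ihi, giving *dovetihi*.
*gusuja*: final sound = /a/, a vowel → -ono → *gusujaono*.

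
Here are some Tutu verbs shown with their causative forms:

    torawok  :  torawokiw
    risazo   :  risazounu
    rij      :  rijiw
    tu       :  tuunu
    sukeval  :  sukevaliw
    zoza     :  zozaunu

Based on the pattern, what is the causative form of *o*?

ounu

The alternation tracks the final sound of the stem — -iw when the stem ends in a consonant (*torawok*, *rij*, *sukeval*); -unu when the stem ends in a vowel (*risazo*, *tu*, *zoza*).
Since the final sound of *o* is /o/ (a vowel), it takes -unu, giving *ounu*.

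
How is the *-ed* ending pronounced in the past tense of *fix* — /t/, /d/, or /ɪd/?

/t/

The stem *fix* ends in a voiceless consonant other than /t/.
The -ed suffix is realized as /ɪd/ after /t, d/; as /t/ after other voiceless consonants; and as /d/ after other voiced sounds.
So -ed on *fix* is pronounced /t/.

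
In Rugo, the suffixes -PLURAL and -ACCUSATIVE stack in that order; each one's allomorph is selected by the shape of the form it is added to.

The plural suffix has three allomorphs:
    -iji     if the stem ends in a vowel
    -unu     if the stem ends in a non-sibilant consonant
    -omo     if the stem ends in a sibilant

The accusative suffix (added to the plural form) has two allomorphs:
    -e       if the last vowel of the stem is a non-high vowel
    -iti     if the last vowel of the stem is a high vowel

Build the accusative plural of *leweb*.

lewebunuiti

The final sound of *leweb* is /b/, which is a non-sibilant consonant, so the plural suffix is -unu, giving *lewebunu*.
The plural form *lewebunu* — last vowel /u/ (a high vowel) → -iti → *lewebunuiti*.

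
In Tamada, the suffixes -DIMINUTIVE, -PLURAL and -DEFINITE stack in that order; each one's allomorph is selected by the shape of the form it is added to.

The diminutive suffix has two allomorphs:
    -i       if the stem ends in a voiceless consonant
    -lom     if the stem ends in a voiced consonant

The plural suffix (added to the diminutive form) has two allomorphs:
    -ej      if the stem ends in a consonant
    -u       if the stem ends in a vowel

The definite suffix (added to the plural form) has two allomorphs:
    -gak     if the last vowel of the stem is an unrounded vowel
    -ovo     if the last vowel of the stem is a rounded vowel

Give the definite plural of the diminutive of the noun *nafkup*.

nafkupiuovo

*nafkup*: final consonant = /p/, voiceless → -i → *nafkupi*.
The diminutive form *nafkupi* — final sound /i/ (a vowel) → -u → *nafkupiu*.
The plural form *nafkupiu* — last vowel /u/ (a rounded vowel) → -ovo → *nafkupiuovo*.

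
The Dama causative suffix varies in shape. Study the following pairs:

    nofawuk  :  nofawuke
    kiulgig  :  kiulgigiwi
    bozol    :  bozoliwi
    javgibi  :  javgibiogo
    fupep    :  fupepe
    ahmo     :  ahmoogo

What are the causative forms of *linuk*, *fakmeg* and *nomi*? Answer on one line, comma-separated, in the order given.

linuke, fakmegiwi, nomiogo

The suffix is conditioned by the final sound: -e when the stem ends in a voiceless consonant (*nofawuk*, *fupep*); -iwi when the stem ends in a voiced consonant (*kiulgig*, *bozol*); -ogo when the stem ends in a vowel (*javgibi*, *ahmo*).
*linuk*: final sound = /k/, a voiceless consonant → -e → *linuke*.
The final sound of *fakmeg* is /g/, which is a voiced consonant, so the suffix is -iwi, giving *fakmegiwi*.
Since the final sound of *nomi* is /i/ (a vowel), it takes -ogo, giving *nomiogo*.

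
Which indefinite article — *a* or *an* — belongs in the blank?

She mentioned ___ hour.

an

The indefinite article is chosen by the initial *sound* of the following word, not its spelling.
*hour* begins with the sound /aʊ/ (silent h) — a vowel sound.
So the article is *an*: She mentioned an hour.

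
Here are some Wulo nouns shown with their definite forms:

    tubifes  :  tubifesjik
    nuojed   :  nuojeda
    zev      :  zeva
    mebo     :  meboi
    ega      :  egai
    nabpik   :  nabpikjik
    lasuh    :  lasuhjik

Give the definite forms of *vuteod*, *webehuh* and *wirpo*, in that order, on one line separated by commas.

The suffix is conditioned by the final sound: -jik when the stem ends in a voiceless consonant (*tubifes*, *nabpik*, *lasuh*); -a when the stem ends in a voiced consonant (*nuojed*, *zev*); -i when the stem ends in a vowel (*mebo*, *ega*).
*vuteod*: final sound = /d/, a voiced consonant → -a → *vuteoda*.
*webehuh*: final sound = /h/, a voiceless consonant → -jik → *webehuhjik*.
*wirpo*: final sound = /o/, a vowel → -i → *wirpoi*.

vuteoda, webehuhjik, wirpoi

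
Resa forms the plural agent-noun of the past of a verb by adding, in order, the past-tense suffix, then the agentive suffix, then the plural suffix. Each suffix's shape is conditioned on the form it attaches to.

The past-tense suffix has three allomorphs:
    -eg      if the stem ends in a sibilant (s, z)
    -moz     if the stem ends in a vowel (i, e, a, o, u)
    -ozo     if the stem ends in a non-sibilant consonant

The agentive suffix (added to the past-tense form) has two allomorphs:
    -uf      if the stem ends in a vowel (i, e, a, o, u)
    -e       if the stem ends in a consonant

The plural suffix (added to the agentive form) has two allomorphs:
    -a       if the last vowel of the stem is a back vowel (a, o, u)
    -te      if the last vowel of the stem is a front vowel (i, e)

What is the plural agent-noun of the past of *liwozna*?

liwoznamozete

Since the final sound of *liwozna* is /a/ (a vowel), it takes -moz, giving *liwoznamoz*.
The past-tense form *liwoznamoz* — final sound /z/ (a consonant) → -e → *liwoznamoze*.
The agentive form *liwoznamoze*: last vowel = /e/, a front vowel → -te → *liwoznamozete*.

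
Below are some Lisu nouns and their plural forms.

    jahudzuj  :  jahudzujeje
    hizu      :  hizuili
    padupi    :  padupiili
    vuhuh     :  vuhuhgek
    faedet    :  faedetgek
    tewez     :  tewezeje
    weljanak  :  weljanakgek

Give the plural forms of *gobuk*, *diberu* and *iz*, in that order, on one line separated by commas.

gobukgek, diberuili, izeje

Looking at the final sound of each stem: -gek when the stem ends in a voiceless consonant (*vuhuh*, *faedet*, *weljanak*); -eje when the stem ends in a voiced consonant (*jahudzuj*, *tewez*); -ili when the stem ends in a vowel (*hizu*, *padupi*).
*gobuk* — final sound /k/ (a voiceless consonant) → -gek → *gobukgek*.
The final sound of *diberu* is /u/, which is a vowel, so the suffix is -ili, giving *diberuili*.
The final sound of *iz* is /z/, which is a voiced consonant, so the suffix is -eje, giving *izeje*.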